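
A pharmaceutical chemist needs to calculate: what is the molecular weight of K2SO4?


M(K2SO4) = 2×39.1 + 1×32.07 + 4×16.0
= 78.2 + 32.07 + 64.0
= 174.27 g/mol

174.27 g/mol


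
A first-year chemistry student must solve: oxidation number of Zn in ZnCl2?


Zn is +2
Oxidation number: +2

+2


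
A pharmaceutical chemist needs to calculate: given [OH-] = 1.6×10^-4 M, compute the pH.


pOH = -log10([OH-]) = -log10(1.6×10^-4)
= 4 - log10(1.6) = 3.8
pH = 14 - pOH = 14 - 3.8 = 10.2

10.2


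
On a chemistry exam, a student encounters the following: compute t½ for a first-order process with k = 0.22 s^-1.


t½ = ln2/k = 0.693147/(0.22 s^-1)
= 3.151 s

3.151 s


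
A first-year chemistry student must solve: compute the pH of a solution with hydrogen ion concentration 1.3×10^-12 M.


pH = -log10([H+]) = -log10(1.3×10^-12)
= 12 - log10(1.3)
= 12 - 0.11
= 11.89

11.89


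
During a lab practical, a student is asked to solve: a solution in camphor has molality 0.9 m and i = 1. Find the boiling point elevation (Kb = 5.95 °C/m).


ΔTb = Kb × m × i
= 5.95 × 0.9 × 1
= 5.355 °C

5.355 °C


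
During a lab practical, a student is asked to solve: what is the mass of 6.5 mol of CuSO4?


M(CuSO4) = 159.62 g/mol
mass = n × M = 6.5 × 159.62 = 1037.53 g

1037.53 g


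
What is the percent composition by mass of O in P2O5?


M(P2O5) = 2×30.97 + 5×16.0 = 141.94 g/mol
Mass of O = 5 × 16.0 = 80.00 g/mol
% O = 80.00/141.94 × 100 = 56.36%

56.36%


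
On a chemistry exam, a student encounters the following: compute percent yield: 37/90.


% yield = actual/theoretical × 100
= 37/90 × 100
= 41.11%

41.11%


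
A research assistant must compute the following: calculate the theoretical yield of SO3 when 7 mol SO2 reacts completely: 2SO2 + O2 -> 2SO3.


Mole ratio SO3:SO2 = 2:2
n(SO3) = 7 × 2/2 = 7.000 mol
mass = 7.000 × 80.07 = 560.49 g

560.49 g


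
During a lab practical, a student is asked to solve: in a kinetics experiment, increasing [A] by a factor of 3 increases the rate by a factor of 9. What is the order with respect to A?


rate ∝ [A]^n
3^n = 9 → n = 2
Order in A: 2

2


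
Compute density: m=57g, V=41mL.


ρ = mass/volume
= 57/41
= 1.39 g/mL

1.39 g/mL


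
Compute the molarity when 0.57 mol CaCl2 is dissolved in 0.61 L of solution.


M = n/V = 0.57/0.61 = 0.934 mol/L

0.934 M


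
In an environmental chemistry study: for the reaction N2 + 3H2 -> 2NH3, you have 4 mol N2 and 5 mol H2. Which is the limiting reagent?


Mole ratio available / coefficient:
  N2: 4/1 = 4.000
  H2: 5/3 = 1.667
Smaller ratio is limiting.

H2


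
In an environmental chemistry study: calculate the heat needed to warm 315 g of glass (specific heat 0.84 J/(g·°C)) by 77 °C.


q = mcΔT = 315 × 0.84 × 77
= 20374.20 J

20374.20 J


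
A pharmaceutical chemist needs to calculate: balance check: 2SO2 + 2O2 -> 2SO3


Equation: 2SO2 + 2O2 -> 2SO3
Check atoms: O: 8≠6, S: 2=2
Not balanced

No, not balanced


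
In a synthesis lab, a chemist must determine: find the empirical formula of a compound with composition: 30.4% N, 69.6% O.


Assume 100 g sample. Moles of each element:
  N: 30.4/14.01 = 2.17 mol
  O: 69.6/16.0 = 4.35 mol
Divide by smallest (2.17):
  N: 2.17/2.17 = 1.0
  O: 4.35/2.17 = 2.0
Empirical formula: NO2

NO2


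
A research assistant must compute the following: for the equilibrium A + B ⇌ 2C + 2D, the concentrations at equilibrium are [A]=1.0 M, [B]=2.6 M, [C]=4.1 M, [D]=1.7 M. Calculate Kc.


Kc = [C]^2[D]^2/([A][B])
= (4.1^2 × 1.7^2)/(1.0^1 × 2.6^1)
= 48.5809/2.6
= 18.68

18.68


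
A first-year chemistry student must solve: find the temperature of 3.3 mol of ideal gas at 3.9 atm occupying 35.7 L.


PV = nRT  (R = 0.08206 L·atm/(mol·K))
T = PV/(nR) = 3.9×35.7/(3.3×0.08206)
= 139.23/0.270798
= 514.15 K

514.15 K


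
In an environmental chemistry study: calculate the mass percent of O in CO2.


M(CO2) = 1×12.01 + 2×16.0 = 44.01 g/mol
Mass of O = 2 × 16.0 = 32.00 g/mol
% O = 32.00/44.01 × 100 = 72.71%

72.71%


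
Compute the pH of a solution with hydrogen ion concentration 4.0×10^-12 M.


pH = -log10([H+]) = -log10(4.0×10^-12)
= 12 - log10(4.0)
= 12 - 0.6
= 11.4

11.4


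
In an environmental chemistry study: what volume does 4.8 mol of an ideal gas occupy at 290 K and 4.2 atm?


PV = nRT  (R = 0.08206 L·atm/(mol·K))
V = nRT/P = 4.8×0.08206×290/4.2
= 27.197 L

27.197 L


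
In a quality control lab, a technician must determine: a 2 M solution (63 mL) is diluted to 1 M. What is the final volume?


C1V1 = C2V2
2 × 63 = 1 × V2
V2 = 126/1 = 126.0 mL

126.0 mL


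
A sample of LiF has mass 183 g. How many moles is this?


M(LiF) = 25.94 g/mol
n = mass/M = 183/25.94 = 7.0547 mol

7.0547 mol


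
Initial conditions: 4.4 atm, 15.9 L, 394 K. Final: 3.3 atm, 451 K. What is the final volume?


P1V1/T1 = P2V2/T2
V2 = P1V1T2/(T1P2)
= 4.4×15.9×451/(394×3.3)
= 24.267 L

24.267 L


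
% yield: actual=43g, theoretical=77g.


% yield = actual/theoretical × 100
= 43/77 × 100
= 55.84%

55.84%


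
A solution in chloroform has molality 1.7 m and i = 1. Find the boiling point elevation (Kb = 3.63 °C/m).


ΔTb = Kb × m × i
= 3.63 × 1.7 × 1
= 6.171 °C

6.171 °C


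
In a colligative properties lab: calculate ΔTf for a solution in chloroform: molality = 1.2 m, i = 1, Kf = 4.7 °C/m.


ΔTf = Kf × m × i
= 4.7 × 1.2 × 1
= 5.64 °C

5.64 °C


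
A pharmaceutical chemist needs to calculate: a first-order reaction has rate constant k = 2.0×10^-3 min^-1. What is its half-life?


t½ = ln2/k = 0.693147/(2.0×10^-3 min^-1)
= 346.6 min

346.6 min


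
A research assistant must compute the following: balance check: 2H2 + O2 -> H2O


Equation: 2H2 + O2 -> H2O
Check atoms: H: 4≠2, O: 2≠1
Not balanced

No, not balanced


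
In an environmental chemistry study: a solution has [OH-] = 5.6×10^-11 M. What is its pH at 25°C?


pOH = -log10([OH-]) = -log10(5.6×10^-11)
= 11 - log10(5.6) = 10.25
pH = 14 - pOH = 14 - 10.25 = 3.75

3.75


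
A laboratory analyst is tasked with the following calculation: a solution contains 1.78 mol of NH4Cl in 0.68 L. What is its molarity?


M = n/V = 1.78/0.68 = 2.618 mol/L

2.618 M


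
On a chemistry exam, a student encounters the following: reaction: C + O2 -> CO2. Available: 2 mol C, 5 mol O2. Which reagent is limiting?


Mole ratio available / coefficient:
  C: 2/1 = 2.000
  O2: 5/1 = 5.000
Smaller ratio is limiting.

C


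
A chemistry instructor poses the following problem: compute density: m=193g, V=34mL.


ρ = mass/volume
= 193/34
= 5.676 g/mL

5.676 g/mL


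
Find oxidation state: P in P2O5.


2x + 5(-2) = 0, so x = +5
Oxidation number: +5

+5


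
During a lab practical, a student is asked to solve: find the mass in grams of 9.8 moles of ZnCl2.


M(ZnCl2) = 136.28 g/mol
mass = n × M = 9.8 × 136.28 = 1335.54 g

1335.54 g


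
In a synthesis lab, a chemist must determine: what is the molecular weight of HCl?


M(HCl) = 1×1.008 + 1×35.45
= 1.01 + 35.45
= 36.46 g/mol

36.46 g/mol


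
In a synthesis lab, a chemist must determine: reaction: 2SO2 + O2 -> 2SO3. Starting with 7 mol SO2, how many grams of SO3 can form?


Mole ratio SO3:SO2 = 2:2
n(SO3) = 7 × 2/2 = 7.000 mol
mass = 7.000 × 80.07 = 560.49 g

560.49 g


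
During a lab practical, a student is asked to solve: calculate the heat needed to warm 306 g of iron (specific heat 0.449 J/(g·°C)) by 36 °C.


q = mcΔT = 306 × 0.449 × 36
= 4946.18 J

4946.18 J


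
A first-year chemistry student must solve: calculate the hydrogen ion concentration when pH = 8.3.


[H+] = 10^(-pH) = 10^(-8.3)
= 5.01×10^-9 M

5.01×10^-9 M


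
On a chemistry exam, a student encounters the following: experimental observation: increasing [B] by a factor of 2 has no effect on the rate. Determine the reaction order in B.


rate ∝ [B]^n
rate ∝ [B]^0
Order in B: 0

0


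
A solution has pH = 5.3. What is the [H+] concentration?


[H+] = 10^(-pH) = 10^(-5.3)
= 5.01×10^-6 M

5.01×10^-6 M


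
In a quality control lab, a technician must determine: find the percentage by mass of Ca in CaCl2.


M(CaCl2) = 1×40.08 + 2×35.45 = 110.98 g/mol
Mass of Ca = 1 × 40.08 = 40.08 g/mol
% Ca = 40.08/110.98 × 100 = 36.11%

36.11%


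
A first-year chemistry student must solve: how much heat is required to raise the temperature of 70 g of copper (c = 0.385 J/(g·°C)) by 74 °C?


q = mcΔT = 70 × 0.385 × 74
= 1994.30 J

1994.30 J


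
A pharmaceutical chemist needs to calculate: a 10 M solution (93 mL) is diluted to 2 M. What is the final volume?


C1V1 = C2V2
10 × 93 = 2 × V2
V2 = 930/2 = 465.0 mL

465.0 mL


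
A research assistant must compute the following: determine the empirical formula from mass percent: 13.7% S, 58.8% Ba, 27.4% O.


Assume 100 g sample. Moles of each element:
  S: 13.7/32.07 = 0.427 mol
  Ba: 58.8/137.33 = 0.428 mol
  O: 27.4/16.0 = 1.712 mol
Divide by smallest (0.427):
  S: 0.427/0.427 = 1.0
  Ba: 0.428/0.427 = 1.0
  O: 1.712/0.427 = 4.01
Empirical formula: BaSO4

BaSO4


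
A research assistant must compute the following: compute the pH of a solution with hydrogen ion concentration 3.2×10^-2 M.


pH = -log10([H+]) = -log10(3.2×10^-2)
= 2 - log10(3.2)
= 2 - 0.51
= 1.49

1.49


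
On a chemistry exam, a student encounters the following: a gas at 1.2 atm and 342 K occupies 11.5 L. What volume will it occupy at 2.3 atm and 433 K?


P1V1/T1 = P2V2/T2
V2 = P1V1T2/(T1P2)
= 1.2×11.5×433/(342×2.3)
= 7.596 L

7.596 L


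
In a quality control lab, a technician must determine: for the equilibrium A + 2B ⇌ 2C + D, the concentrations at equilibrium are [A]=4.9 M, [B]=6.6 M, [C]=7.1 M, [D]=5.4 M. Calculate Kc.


Kc = [C]^2[D]/([A][B]^2)
= (7.1^2 × 5.4^1)/(4.9^1 × 6.6^2)
= 272.214/213.444
= 1.275

1.275


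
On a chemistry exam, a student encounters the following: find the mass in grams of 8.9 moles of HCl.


M(HCl) = 36.46 g/mol
mass = n × M = 8.9 × 36.46 = 324.49 g

324.49 g


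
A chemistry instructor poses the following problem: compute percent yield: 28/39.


% yield = actual/theoretical × 100
= 28/39 × 100
= 71.79%

71.79%


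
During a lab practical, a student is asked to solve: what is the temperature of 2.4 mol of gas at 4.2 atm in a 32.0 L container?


PV = nRT  (R = 0.08206 L·atm/(mol·K))
T = PV/(nR) = 4.2×32.0/(2.4×0.08206)
= 134.40/0.196944
= 682.43 K

682.43 K


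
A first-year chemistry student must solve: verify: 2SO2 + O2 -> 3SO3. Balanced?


Equation: 2SO2 + O2 -> 3SO3
Check atoms: O: 6≠9, S: 2≠3
Not balanced

No, not balanced


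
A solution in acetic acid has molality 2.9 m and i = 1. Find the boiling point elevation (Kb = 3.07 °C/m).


ΔTb = Kb × m × i
= 3.07 × 2.9 × 1
= 8.903 °C

8.903 °C


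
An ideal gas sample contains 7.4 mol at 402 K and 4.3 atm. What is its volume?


PV = nRT  (R = 0.08206 L·atm/(mol·K))
V = nRT/P = 7.4×0.08206×402/4.3
= 56.77 L

56.77 L


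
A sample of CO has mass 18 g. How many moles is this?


M(CO) = 28.01 g/mol
n = mass/M = 18/28.01 = 0.6426 mol

0.6426 mol


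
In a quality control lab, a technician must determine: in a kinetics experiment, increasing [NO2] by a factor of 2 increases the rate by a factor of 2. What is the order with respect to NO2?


rate ∝ [NO2]^n
2^n = 2 → n = 1
Order in NO2: 1

1


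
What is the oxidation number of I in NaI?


halide: -1
Oxidation number: -1

-1


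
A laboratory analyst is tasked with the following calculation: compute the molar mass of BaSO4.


M(BaSO4) = 1×137.33 + 1×32.07 + 4×16.0
= 137.33 + 32.07 + 64.0
= 233.4 g/mol

233.4 g/mol


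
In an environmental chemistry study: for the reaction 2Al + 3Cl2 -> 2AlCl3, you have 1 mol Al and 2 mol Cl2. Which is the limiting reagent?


Mole ratio available / coefficient:
  Al: 1/2 = 0.500
  Cl2: 2/3 = 0.667
Smaller ratio is limiting.

Al


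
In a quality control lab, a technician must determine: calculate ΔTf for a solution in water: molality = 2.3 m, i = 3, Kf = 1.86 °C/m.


ΔTf = Kf × m × i
= 1.86 × 2.3 × 3
= 12.834 °C

12.834 °C


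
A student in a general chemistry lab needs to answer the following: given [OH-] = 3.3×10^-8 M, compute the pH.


pOH = -log10([OH-]) = -log10(3.3×10^-8)
= 8 - log10(3.3) = 7.48
pH = 14 - pOH = 14 - 7.48 = 6.52

6.52


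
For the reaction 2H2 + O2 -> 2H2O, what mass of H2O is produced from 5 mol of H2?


Mole ratio H2O:H2 = 2:2
n(H2O) = 5 × 2/2 = 5.000 mol
mass = 5.000 × 18.02 = 90.1 g

90.1 g


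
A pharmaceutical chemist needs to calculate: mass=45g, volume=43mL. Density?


ρ = mass/volume
= 45/43
= 1.047 g/mL

1.047 g/mL


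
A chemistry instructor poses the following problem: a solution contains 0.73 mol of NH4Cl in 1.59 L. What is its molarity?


M = n/V = 0.73/1.59 = 0.459 mol/L

0.459 M


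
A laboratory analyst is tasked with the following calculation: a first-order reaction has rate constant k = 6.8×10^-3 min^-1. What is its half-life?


t½ = ln2/k = 0.693147/(6.8×10^-3 min^-1)
= 101.9 min

101.9 min


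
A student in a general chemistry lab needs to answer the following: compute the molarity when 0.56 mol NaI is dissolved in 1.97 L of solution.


M = n/V = 0.56/1.97 = 0.284 mol/L

0.284 M


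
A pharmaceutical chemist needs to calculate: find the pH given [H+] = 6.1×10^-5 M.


pH = -log10([H+]) = -log10(6.1×10^-5)
= 5 - log10(6.1)
= 5 - 0.79
= 4.21

4.21


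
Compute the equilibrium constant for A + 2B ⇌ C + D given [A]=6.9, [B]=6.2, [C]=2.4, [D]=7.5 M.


Kc = [C][D]/([A][B]^2)
= (2.4^1 × 7.5^1)/(6.9^1 × 6.2^2)
= 18/265.236
= 0.06786

0.06786


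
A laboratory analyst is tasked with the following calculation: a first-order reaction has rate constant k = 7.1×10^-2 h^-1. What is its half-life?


t½ = ln2/k = 0.693147/(7.1×10^-2 h^-1)
= 9.763 h

9.763 h


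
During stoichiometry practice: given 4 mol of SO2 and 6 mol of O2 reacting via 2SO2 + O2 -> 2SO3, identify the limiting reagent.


Mole ratio available / coefficient:
  SO2: 4/2 = 2.000
  O2: 6/1 = 6.000
Smaller ratio is limiting.

SO2


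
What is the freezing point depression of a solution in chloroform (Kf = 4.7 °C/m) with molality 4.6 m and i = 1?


ΔTf = Kf × m × i
= 4.7 × 4.6 × 1
= 21.62 °C

21.62 °C


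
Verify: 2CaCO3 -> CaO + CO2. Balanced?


Equation: 2CaCO3 -> CaO + CO2
Check atoms: C: 2≠1, Ca: 2≠1, O: 6≠3
Not balanced

No, not balanced


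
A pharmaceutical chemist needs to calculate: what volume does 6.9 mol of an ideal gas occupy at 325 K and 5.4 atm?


PV = nRT  (R = 0.08206 L·atm/(mol·K))
V = nRT/P = 6.9×0.08206×325/5.4
= 34.078 L

34.078 L


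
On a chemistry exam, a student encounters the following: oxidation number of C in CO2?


x + 2(-2) = 0, so x = +4
Oxidation number: +4

+4


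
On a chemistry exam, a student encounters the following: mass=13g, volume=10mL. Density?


ρ = mass/volume
= 13/10
= 1.3 g/mL

1.3 g/mL


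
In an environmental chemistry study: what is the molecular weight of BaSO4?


M(BaSO4) = 1×137.33 + 1×32.07 + 4×16.0
= 137.33 + 32.07 + 64.0
= 233.4 g/mol

233.4 g/mol


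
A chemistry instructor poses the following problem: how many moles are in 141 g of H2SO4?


M(H2SO4) = 98.09 g/mol
n = mass/M = 141/98.09 = 1.4375 mol

1.4375 mol


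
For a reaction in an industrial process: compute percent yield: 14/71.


% yield = actual/theoretical × 100
= 14/71 × 100
= 19.72%

19.72%


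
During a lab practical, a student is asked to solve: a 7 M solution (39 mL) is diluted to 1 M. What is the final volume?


C1V1 = C2V2
7 × 39 = 1 × V2
V2 = 273/1 = 273.0 mL

273.0 mL


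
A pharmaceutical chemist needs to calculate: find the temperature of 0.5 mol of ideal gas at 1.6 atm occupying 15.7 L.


PV = nRT  (R = 0.08206 L·atm/(mol·K))
T = PV/(nR) = 1.6×15.7/(0.5×0.08206)
= 25.12/0.041030
= 612.23 K

612.23 K


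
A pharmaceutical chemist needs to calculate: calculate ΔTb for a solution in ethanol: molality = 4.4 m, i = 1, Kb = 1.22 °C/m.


ΔTb = Kb × m × i
= 1.22 × 4.4 × 1
= 5.368 °C

5.368 °C


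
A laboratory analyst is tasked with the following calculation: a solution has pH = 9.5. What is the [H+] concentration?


[H+] = 10^(-pH) = 10^(-9.5)
= 3.16×10^-10 M

3.16×10^-10 M


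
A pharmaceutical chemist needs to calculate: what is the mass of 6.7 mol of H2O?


M(H2O) = 18.02 g/mol
mass = n × M = 6.7 × 18.02 = 120.73 g

120.73 g


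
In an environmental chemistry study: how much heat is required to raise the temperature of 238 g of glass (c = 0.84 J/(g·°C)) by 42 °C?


q = mcΔT = 238 × 0.84 × 42
= 8396.64 J

8396.64 J


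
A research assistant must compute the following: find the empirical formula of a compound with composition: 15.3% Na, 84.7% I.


Assume 100 g sample. Moles of each element:
  Na: 15.3/22.99 = 0.666 mol
  I: 84.7/126.9 = 0.667 mol
Divide by smallest (0.666):
  Na: 0.666/0.666 = 1.0
  I: 0.667/0.666 = 1.0
Empirical formula: NaI

NaI


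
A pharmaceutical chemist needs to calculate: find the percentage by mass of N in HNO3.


M(HNO3) = 1×1.008 + 1×14.01 + 3×16.0 = 63.018 g/mol
Mass of N = 1 × 14.01 = 14.01 g/mol
% N = 14.01/63.018 × 100 = 22.23%

22.23%


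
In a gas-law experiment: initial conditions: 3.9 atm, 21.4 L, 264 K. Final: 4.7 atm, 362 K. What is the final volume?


P1V1/T1 = P2V2/T2
V2 = P1V1T2/(T1P2)
= 3.9×21.4×362/(264×4.7)
= 24.349 L

24.349 L


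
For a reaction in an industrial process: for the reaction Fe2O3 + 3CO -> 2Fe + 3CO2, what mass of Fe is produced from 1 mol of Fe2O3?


Mole ratio Fe:Fe2O3 = 2:1
n(Fe) = 1 × 2/1 = 2.000 mol
mass = 2.000 × 55.85 = 111.7 g

111.7 g


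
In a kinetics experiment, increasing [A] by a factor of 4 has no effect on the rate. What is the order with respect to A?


rate ∝ [A]^n
rate ∝ [A]^0
Order in A: 0

0


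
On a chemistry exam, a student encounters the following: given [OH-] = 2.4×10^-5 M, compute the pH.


pOH = -log10([OH-]) = -log10(2.4×10^-5)
= 5 - log10(2.4) = 4.62
pH = 14 - pOH = 14 - 4.62 = 9.38

9.38


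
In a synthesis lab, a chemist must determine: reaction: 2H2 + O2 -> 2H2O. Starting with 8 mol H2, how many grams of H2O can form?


Mole ratio H2O:H2 = 2:2
n(H2O) = 8 × 2/2 = 8.000 mol
mass = 8.000 × 18.02 = 144.16 g

144.16 g


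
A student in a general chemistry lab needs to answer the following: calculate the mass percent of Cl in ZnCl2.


M(ZnCl2) = 1×65.38 + 2×35.45 = 136.28 g/mol
Mass of Cl = 2 × 35.45 = 70.90 g/mol
% Cl = 70.90/136.28 × 100 = 52.03%

52.03%


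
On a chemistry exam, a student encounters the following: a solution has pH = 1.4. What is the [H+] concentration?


[H+] = 10^(-pH) = 10^(-1.4)
= 3.98×10^-2 M

3.98×10^-2 M


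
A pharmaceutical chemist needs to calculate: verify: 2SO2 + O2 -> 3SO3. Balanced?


Equation: 2SO2 + O2 -> 3SO3
Check atoms: O: 6≠9, S: 2≠3
Not balanced

No, not balanced


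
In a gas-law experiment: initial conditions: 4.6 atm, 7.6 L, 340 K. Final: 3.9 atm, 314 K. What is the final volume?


P1V1/T1 = P2V2/T2
V2 = P1V1T2/(T1P2)
= 4.6×7.6×314/(340×3.9)
= 8.279 L

8.279 L


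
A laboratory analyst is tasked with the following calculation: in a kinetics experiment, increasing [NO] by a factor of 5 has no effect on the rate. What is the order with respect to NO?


rate ∝ [NO]^n
rate ∝ [NO]^0
Order in NO: 0

0


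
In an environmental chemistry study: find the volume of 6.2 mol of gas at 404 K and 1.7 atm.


PV = nRT  (R = 0.08206 L·atm/(mol·K))
V = nRT/P = 6.2×0.08206×404/1.7
= 120.908 L

120.908 L


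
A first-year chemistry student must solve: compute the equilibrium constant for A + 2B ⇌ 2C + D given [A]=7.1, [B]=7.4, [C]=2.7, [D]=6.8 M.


Kc = [C]^2[D]/([A][B]^2)
= (2.7^2 × 6.8^1)/(7.1^1 × 7.4^2)
= 49.572/388.796
= 0.1275

0.1275


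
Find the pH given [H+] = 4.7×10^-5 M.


pH = -log10([H+]) = -log10(4.7×10^-5)
= 5 - log10(4.7)
= 5 - 0.67
= 4.33

4.33


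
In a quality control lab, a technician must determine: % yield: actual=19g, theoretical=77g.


% yield = actual/theoretical × 100
= 19/77 × 100
= 24.68%

24.68%


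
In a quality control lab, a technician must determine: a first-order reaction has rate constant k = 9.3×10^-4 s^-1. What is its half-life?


t½ = ln2/k = 0.693147/(9.3×10^-4 s^-1)
= 745.3 s

745.3 s


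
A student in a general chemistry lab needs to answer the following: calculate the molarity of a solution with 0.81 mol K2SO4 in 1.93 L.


M = n/V = 0.81/1.93 = 0.420 mol/L

0.420 M


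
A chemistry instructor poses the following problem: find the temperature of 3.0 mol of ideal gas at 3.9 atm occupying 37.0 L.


PV = nRT  (R = 0.08206 L·atm/(mol·K))
T = PV/(nR) = 3.9×37.0/(3.0×0.08206)
= 144.30/0.246180
= 586.16 K

586.16 K


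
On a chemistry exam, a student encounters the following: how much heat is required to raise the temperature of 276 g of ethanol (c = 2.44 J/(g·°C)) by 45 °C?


q = mcΔT = 276 × 2.44 × 45
= 30304.80 J

30304.80 J


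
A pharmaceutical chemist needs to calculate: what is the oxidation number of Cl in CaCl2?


halide: -1
Oxidation number: -1

-1


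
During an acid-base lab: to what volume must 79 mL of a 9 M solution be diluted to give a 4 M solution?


C1V1 = C2V2
9 × 79 = 4 × V2
V2 = 711/4 = 177.75 mL

177.75 mL


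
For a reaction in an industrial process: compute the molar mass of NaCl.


M(NaCl) = 1×22.99 + 1×35.45
= 22.99 + 35.45
= 58.44 g/mol

58.44 g/mol


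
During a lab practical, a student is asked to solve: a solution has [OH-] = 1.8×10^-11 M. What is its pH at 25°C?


pOH = -log10([OH-]) = -log10(1.8×10^-11)
= 11 - log10(1.8) = 10.74
pH = 14 - pOH = 14 - 10.74 = 3.26

3.26


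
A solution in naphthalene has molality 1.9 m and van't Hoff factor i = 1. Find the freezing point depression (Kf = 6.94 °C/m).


ΔTf = Kf × m × i
= 6.94 × 1.9 × 1
= 13.186 °C

13.186 °C


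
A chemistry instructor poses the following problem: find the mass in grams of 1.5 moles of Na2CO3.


M(Na2CO3) = 105.99 g/mol
mass = n × M = 1.5 × 105.99 = 158.99 g

158.99 g


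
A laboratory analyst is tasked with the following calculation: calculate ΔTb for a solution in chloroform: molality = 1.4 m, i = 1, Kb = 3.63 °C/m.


ΔTb = Kb × m × i
= 3.63 × 1.4 × 1
= 5.082 °C

5.082 °C


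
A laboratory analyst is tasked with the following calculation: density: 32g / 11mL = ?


ρ = mass/volume
= 32/11
= 2.909 g/mL

2.909 g/mL


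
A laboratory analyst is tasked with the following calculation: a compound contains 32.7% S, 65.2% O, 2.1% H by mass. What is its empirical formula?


Assume 100 g sample. Moles of each element:
  S: 32.7/32.07 = 1.02 mol
  O: 65.2/16.0 = 4.075 mol
  H: 2.1/1.008 = 2.083 mol
Divide by smallest (1.02):
  S: 1.02/1.02 = 1.0
  O: 4.075/1.02 = 4.0
  H: 2.083/1.02 = 2.04
Empirical formula: H2SO4

H2SO4


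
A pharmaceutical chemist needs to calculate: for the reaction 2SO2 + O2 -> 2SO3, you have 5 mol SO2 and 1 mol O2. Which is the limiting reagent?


Mole ratio available / coefficient:
  SO2: 5/2 = 2.500
  O2: 1/1 = 1.000
Smaller ratio is limiting.

O2


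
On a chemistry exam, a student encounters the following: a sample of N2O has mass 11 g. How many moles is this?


M(N2O) = 44.02 g/mol
n = mass/M = 11/44.02 = 0.2499 mol

0.2499 mol


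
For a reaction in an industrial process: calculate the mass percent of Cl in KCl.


M(KCl) = 1×39.1 + 1×35.45 = 74.55 g/mol
Mass of Cl = 1 × 35.45 = 35.45 g/mol
% Cl = 35.45/74.55 × 100 = 47.55%

47.55%


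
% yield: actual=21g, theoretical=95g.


% yield = actual/theoretical × 100
= 21/95 × 100
= 22.11%

22.11%


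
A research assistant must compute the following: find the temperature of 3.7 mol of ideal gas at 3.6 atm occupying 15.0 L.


PV = nRT  (R = 0.08206 L·atm/(mol·K))
T = PV/(nR) = 3.6×15.0/(3.7×0.08206)
= 54.00/0.303622
= 177.85 K

177.85 K


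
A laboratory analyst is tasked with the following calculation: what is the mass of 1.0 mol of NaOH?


M(NaOH) = 40.0 g/mol
mass = n × M = 1.0 × 40.0 = 40.00 g

40.00 g


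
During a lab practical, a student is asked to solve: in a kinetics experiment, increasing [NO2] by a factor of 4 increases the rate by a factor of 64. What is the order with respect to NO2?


rate ∝ [NO2]^n
4^n = 64 → n = 3
Order in NO2: 3

3


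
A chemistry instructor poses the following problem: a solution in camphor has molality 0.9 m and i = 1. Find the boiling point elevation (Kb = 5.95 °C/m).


ΔTb = Kb × m × i
= 5.95 × 0.9 × 1
= 5.355 °C

5.355 °C


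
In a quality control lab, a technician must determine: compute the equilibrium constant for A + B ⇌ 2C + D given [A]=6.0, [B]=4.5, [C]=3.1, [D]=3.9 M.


Kc = [C]^2[D]/([A][B])
= (3.1^2 × 3.9^1)/(6.0^1 × 4.5^1)
= 37.479/27
= 1.388

1.388


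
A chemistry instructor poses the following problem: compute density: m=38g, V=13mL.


ρ = mass/volume
= 38/13
= 2.923 g/mL

2.923 g/mL


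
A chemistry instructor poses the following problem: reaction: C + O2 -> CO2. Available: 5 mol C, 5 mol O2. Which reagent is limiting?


Mole ratio available / coefficient:
  C: 5/1 = 5.000
  O2: 5/1 = 5.000
Smaller ratio is limiting.

neither (stoichiometric); C and O2 are fully consumed


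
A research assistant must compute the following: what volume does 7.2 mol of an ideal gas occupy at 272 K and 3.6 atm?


PV = nRT  (R = 0.08206 L·atm/(mol·K))
V = nRT/P = 7.2×0.08206×272/3.6
= 44.641 L

44.641 L


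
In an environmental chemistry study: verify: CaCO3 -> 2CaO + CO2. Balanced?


Equation: CaCO3 -> 2CaO + CO2
Check atoms: C: 1=1, Ca: 1≠2, O: 3≠4
Not balanced

No, not balanced


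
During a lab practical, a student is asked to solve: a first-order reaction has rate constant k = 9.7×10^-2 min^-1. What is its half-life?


t½ = ln2/k = 0.693147/(9.7×10^-2 min^-1)
= 7.146 min

7.146 min


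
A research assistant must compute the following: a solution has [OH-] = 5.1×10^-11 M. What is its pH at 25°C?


pOH = -log10([OH-]) = -log10(5.1×10^-11)
= 11 - log10(5.1) = 10.29
pH = 14 - pOH = 14 - 10.29 = 3.71

3.71


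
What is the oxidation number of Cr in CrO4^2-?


x + 4(-2) = -2, so x = +6
Oxidation number: +6

+6


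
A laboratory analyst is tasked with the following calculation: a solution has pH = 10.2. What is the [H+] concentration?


[H+] = 10^(-pH) = 10^(-10.2)
= 6.31×10^-11 M

6.31×10^-11 M


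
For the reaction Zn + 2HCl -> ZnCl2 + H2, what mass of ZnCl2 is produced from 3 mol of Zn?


Mole ratio ZnCl2:Zn = 1:1
n(ZnCl2) = 3 × 1/1 = 3.000 mol
mass = 3.000 × 136.28 = 408.84 g

408.84 g


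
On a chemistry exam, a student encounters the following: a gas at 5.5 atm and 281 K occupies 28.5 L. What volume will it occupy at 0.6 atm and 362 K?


P1V1/T1 = P2V2/T2
V2 = P1V1T2/(T1P2)
= 5.5×28.5×362/(281×0.6)
= 336.557 L

336.557 L


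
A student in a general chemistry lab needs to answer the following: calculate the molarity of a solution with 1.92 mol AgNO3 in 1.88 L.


M = n/V = 1.92/1.88 = 1.021 mol/L

1.021 M


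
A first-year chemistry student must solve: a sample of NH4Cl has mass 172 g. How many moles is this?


M(NH4Cl) = 53.49 g/mol
n = mass/M = 172/53.49 = 3.2156 mol

3.2156 mol


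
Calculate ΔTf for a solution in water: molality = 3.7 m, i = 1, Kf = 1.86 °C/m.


ΔTf = Kf × m × i
= 1.86 × 3.7 × 1
= 6.882 °C

6.882 °C


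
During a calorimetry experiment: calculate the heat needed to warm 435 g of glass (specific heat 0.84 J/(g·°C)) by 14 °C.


q = mcΔT = 435 × 0.84 × 14
= 5115.60 J

5115.60 J


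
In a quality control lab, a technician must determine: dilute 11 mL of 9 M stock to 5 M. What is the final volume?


C1V1 = C2V2
9 × 11 = 5 × V2
V2 = 99/5 = 19.8 mL

19.8 mL


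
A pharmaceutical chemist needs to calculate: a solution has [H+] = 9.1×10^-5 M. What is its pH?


pH = -log10([H+]) = -log10(9.1×10^-5)
= 5 - log10(9.1)
= 5 - 0.96
= 4.04

4.04


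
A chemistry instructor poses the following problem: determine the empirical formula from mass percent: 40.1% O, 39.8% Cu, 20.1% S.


Assume 100 g sample. Moles of each element:
  O: 40.1/16.0 = 2.506 mol
  Cu: 39.8/63.55 = 0.626 mol
  S: 20.1/32.07 = 0.627 mol
Divide by smallest (0.626):
  O: 2.506/0.626 = 4.0
  Cu: 0.626/0.626 = 1.0
  S: 0.627/0.626 = 1.0
Empirical formula: CuSO4

CuSO4


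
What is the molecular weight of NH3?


M(NH3) = 1×14.01 + 3×1.008
= 14.01 + 3.02
= 17.03 g/mol

17.03 g/mol


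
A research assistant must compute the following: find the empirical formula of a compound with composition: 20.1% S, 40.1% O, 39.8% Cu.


Assume 100 g sample. Moles of each element:
  S: 20.1/32.07 = 0.627 mol
  O: 40.1/16.0 = 2.506 mol
  Cu: 39.8/63.55 = 0.626 mol
Divide by smallest (0.626):
  S: 0.627/0.626 = 1.0
  O: 2.506/0.626 = 4.0
  Cu: 0.626/0.626 = 1.0
Empirical formula: CuSO4

CuSO4


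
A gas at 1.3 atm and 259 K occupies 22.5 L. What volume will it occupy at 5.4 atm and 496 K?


P1V1/T1 = P2V2/T2
V2 = P1V1T2/(T1P2)
= 1.3×22.5×496/(259×5.4)
= 10.373 L

10.373 L


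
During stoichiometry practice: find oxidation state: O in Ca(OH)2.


O is usually -2
Oxidation number: -2

-2


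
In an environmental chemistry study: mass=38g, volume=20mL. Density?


ρ = mass/volume
= 38/20
= 1.9 g/mL

1.9 g/mL


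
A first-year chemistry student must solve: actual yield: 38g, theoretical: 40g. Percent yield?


% yield = actual/theoretical × 100
= 38/40 × 100
= 95.0%

95.0%


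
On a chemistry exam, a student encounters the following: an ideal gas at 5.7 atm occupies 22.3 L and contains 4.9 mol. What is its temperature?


PV = nRT  (R = 0.08206 L·atm/(mol·K))
T = PV/(nR) = 5.7×22.3/(4.9×0.08206)
= 127.11/0.402094
= 316.12 K

316.12 K


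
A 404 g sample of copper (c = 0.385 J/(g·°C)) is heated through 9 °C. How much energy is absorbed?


q = mcΔT = 404 × 0.385 × 9
= 1399.86 J

1399.86 J


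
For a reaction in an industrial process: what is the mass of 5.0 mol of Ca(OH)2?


M(Ca(OH)2) = 74.1 g/mol
mass = n × M = 5.0 × 74.1 = 370.50 g

370.50 g


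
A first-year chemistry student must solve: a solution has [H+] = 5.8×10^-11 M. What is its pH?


pH = -log10([H+]) = -log10(5.8×10^-11)
= 11 - log10(5.8)
= 11 - 0.76
= 10.24

10.24


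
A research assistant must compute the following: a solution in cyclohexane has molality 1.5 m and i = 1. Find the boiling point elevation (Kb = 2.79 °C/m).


ΔTb = Kb × m × i
= 2.79 × 1.5 × 1
= 4.185 °C

4.185 °C


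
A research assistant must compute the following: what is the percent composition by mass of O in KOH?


M(KOH) = 1×39.1 + 1×16.0 + 1×1.008 = 56.108 g/mol
Mass of O = 1 × 16.0 = 16.00 g/mol
% O = 16.00/56.108 × 100 = 28.52%

28.52%


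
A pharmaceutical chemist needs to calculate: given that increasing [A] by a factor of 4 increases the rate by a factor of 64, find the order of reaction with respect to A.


rate ∝ [A]^n
4^n = 64 → n = 3
Order in A: 3

3


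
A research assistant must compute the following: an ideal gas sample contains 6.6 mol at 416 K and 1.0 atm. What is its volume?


PV = nRT  (R = 0.08206 L·atm/(mol·K))
V = nRT/P = 6.6×0.08206×416/1.0
= 225.304 L

225.304 L


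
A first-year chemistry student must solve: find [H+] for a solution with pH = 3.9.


[H+] = 10^(-pH) = 10^(-3.9)
= 1.26×10^-4 M

1.26×10^-4 M


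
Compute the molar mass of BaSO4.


M(BaSO4) = 1×137.33 + 1×32.07 + 4×16.0
= 137.33 + 32.07 + 64.0
= 233.4 g/mol

233.4 g/mol


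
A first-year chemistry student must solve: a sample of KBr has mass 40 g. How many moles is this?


M(KBr) = 119.0 g/mol
n = mass/M = 40/119.0 = 0.3361 mol

0.3361 mol


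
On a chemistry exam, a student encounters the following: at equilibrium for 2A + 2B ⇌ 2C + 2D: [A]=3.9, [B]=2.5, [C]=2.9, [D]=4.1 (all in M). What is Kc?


Kc = [C]^2[D]^2/([A]^2[B]^2)
= (2.9^2 × 4.1^2)/(3.9^2 × 2.5^2)
= 141.3721/95.0625
= 1.487

1.487


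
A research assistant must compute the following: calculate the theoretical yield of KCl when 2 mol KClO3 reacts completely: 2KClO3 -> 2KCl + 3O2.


Mole ratio KCl:KClO3 = 2:2
n(KCl) = 2 × 2/2 = 2.000 mol
mass = 2.000 × 74.55 = 149.1 g

149.1 g


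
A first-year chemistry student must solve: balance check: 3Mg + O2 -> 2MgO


Equation: 3Mg + O2 -> 2MgO
Check atoms: Mg: 3≠2, O: 2=2
Not balanced

No, not balanced


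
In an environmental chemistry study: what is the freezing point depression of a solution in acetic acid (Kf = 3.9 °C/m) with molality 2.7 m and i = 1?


ΔTf = Kf × m × i
= 3.9 × 2.7 × 1
= 10.53 °C

10.53 °C


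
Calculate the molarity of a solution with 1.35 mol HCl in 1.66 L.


M = n/V = 1.35/1.66 = 0.813 mol/L

0.813 M


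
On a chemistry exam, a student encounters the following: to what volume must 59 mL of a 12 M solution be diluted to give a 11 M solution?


C1V1 = C2V2
12 × 59 = 11 × V2
V2 = 708/11 = 64.36 mL

64.36 mL


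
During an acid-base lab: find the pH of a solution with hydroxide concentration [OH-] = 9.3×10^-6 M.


pOH = -log10([OH-]) = -log10(9.3×10^-6)
= 6 - log10(9.3) = 5.03
pH = 14 - pOH = 14 - 5.03 = 8.97

8.97


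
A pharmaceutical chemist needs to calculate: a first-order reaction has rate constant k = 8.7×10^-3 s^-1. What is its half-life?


t½ = ln2/k = 0.693147/(8.7×10^-3 s^-1)
= 79.67 s

79.67 s


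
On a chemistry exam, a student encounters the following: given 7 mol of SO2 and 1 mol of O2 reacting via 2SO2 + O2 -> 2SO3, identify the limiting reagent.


Mole ratio available / coefficient:
  SO2: 7/2 = 3.500
  O2: 1/1 = 1.000
Smaller ratio is limiting.

O2


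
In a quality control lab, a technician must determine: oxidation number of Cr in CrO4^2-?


x + 4(-2) = -2, so x = +6
Oxidation number: +6

+6


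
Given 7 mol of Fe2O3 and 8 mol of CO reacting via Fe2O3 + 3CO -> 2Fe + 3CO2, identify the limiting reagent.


Mole ratio available / coefficient:
  Fe2O3: 7/1 = 7.000
  CO: 8/3 = 2.667
Smaller ratio is limiting.

CO


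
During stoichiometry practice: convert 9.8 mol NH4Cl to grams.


M(NH4Cl) = 53.49 g/mol
mass = n × M = 9.8 × 53.49 = 524.20 g

524.20 g


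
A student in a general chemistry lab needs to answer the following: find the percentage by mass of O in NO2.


M(NO2) = 1×14.01 + 2×16.0 = 46.01 g/mol
Mass of O = 2 × 16.0 = 32.00 g/mol
% O = 32.00/46.01 × 100 = 69.55%

69.55%


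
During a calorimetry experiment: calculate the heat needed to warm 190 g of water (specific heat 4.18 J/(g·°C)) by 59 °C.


q = mcΔT = 190 × 4.18 × 59
= 46857.80 J

46857.80 J


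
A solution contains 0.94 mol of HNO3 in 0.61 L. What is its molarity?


M = n/V = 0.94/0.61 = 1.541 mol/L

1.541 M


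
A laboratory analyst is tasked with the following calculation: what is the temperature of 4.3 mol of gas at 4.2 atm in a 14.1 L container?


PV = nRT  (R = 0.08206 L·atm/(mol·K))
T = PV/(nR) = 4.2×14.1/(4.3×0.08206)
= 59.22/0.352858
= 167.83 K

167.83 K


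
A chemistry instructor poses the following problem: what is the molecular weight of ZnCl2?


M(ZnCl2) = 1×65.38 + 2×35.45
= 65.38 + 70.9
= 136.28 g/mol

136.28 g/mol


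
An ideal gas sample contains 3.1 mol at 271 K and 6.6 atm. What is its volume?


PV = nRT  (R = 0.08206 L·atm/(mol·K))
V = nRT/P = 3.1×0.08206×271/6.6
= 10.445 L

10.445 L


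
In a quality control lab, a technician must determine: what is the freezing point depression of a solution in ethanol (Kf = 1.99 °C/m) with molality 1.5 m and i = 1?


ΔTf = Kf × m × i
= 1.99 × 1.5 × 1
= 2.985 °C

2.985 °C


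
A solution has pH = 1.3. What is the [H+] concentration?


[H+] = 10^(-pH) = 10^(-1.3)
= 5.01×10^-2 M

5.01×10^-2 M


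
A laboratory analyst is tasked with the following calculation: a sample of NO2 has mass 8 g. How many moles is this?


M(NO2) = 46.01 g/mol
n = mass/M = 8/46.01 = 0.1739 mol

0.1739 mol


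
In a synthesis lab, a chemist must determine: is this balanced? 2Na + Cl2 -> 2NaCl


Equation: 2Na + Cl2 -> 2NaCl
Check atoms: Cl: 2=2, Na: 2=2
Balanced

Yes, balanced


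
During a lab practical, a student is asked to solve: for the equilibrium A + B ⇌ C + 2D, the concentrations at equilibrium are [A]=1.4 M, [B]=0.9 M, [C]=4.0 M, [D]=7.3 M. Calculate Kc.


Kc = [C][D]^2/([A][B])
= (4.0^1 × 7.3^2)/(1.4^1 × 0.9^1)
= 213.16/1.26
= 169.2

169.2


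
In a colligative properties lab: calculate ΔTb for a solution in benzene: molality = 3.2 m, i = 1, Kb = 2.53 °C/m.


ΔTb = Kb × m × i
= 2.53 × 3.2 × 1
= 8.096 °C

8.096 °C


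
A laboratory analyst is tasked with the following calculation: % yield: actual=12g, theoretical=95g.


% yield = actual/theoretical × 100
= 12/95 × 100
= 12.63%

12.63%


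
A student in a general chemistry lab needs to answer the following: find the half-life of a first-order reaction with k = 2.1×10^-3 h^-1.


t½ = ln2/k = 0.693147/(2.1×10^-3 h^-1)
= 330.1 h

330.1 h


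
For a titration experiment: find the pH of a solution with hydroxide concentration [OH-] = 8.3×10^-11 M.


pOH = -log10([OH-]) = -log10(8.3×10^-11)
= 11 - log10(8.3) = 10.08
pH = 14 - pOH = 14 - 10.08 = 3.92

3.92


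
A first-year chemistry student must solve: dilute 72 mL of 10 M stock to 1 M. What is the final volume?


C1V1 = C2V2
10 × 72 = 1 × V2
V2 = 720/1 = 720.0 mL

720.0 mL


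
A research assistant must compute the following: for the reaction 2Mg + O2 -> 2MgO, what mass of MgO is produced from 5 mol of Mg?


Mole ratio MgO:Mg = 2:2
n(MgO) = 5 × 2/2 = 5.000 mol
mass = 5.000 × 40.31 = 201.55 g

201.55 g


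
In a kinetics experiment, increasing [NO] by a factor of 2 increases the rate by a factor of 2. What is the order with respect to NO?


rate ∝ [NO]^n
2^n = 2 → n = 1
Order in NO: 1

1


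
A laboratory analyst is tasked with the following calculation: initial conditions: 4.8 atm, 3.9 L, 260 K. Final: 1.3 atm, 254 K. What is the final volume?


P1V1/T1 = P2V2/T2
V2 = P1V1T2/(T1P2)
= 4.8×3.9×254/(260×1.3)
= 14.068 L

14.068 L


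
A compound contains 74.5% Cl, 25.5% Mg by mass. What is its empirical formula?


Assume 100 g sample. Moles of each element:
  Cl: 74.5/35.45 = 2.102 mol
  Mg: 25.5/24.31 = 1.049 mol
Divide by smallest (1.049):
  Cl: 2.102/1.049 = 2.0
  Mg: 1.049/1.049 = 1.0
Empirical formula: MgCl2

MgCl2


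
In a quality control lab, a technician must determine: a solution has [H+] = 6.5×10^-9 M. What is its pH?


pH = -log10([H+]) = -log10(6.5×10^-9)
= 9 - log10(6.5)
= 9 - 0.81
= 8.19

8.19


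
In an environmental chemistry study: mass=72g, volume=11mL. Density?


ρ = mass/volume
= 72/11
= 6.545 g/mL

6.545 g/mL


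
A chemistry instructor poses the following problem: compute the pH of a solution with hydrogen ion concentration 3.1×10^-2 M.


pH = -log10([H+]) = -log10(3.1×10^-2)
= 2 - log10(3.1)
= 2 - 0.49
= 1.51

1.51


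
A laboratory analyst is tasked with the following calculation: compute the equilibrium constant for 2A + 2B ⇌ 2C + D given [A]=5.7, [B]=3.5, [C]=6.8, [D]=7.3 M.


Kc = [C]^2[D]/([A]^2[B]^2)
= (6.8^2 × 7.3^1)/(5.7^2 × 3.5^2)
= 337.552/398.0025
= 0.8481

0.8481
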